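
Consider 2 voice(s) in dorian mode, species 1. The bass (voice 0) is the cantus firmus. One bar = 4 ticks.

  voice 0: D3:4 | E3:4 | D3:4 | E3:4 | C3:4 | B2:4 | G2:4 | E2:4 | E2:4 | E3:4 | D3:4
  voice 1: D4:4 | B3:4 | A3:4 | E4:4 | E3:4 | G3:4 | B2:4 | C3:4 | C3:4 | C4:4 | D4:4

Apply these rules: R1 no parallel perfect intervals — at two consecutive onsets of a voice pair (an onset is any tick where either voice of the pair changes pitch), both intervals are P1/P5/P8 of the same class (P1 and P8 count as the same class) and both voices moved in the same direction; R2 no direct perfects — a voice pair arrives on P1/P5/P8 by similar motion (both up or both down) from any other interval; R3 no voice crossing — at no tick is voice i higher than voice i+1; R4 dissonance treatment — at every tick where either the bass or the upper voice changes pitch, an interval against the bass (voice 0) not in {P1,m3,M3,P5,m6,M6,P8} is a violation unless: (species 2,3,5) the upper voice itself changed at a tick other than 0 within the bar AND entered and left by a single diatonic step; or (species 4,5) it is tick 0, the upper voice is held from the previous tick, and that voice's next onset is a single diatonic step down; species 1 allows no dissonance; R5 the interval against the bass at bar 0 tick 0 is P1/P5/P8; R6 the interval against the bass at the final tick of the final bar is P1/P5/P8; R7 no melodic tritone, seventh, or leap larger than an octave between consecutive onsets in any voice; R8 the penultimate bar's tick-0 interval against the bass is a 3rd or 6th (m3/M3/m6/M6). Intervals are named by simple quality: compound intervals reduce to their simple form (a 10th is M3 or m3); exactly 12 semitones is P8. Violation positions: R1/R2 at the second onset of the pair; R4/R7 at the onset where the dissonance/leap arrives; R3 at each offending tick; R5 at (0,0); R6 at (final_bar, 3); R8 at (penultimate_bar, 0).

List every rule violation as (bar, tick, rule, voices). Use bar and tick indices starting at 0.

(2, 0, R1, (0, 1))
(3, 0, R2, (0, 1))

bar 0: v0=D3 v1=D4 downbeat P8
bar 1: v0=E3 v1=B3 downbeat P5
bar 2: v0=D3 v1=A3 downbeat P5
bar 3: v0=E3 v1=E4 downbeat P8
bar 4: v0=C3 v1=E3 downbeat M3
bar 5: v0=B2 v1=G3 downbeat m6
bar 6: v0=G2 v1=B2 downbeat M3
bar 7: v0=E2 v1=C3 downbeat m6
bar 8: v0=E2 v1=C3 downbeat m6
bar 9: v0=E3 v1=C4 downbeat m6
bar 10: v0=D3 v1=D4 downbeat P8
  -> R1 @ bar 2 tick 0 v(0, 1): E3/B3 P5 -> D3/A3 P5 similar
  -> R2 @ bar 3 tick 0 v(0, 1): D3/A3 P5 -> E3/E4 P8 similar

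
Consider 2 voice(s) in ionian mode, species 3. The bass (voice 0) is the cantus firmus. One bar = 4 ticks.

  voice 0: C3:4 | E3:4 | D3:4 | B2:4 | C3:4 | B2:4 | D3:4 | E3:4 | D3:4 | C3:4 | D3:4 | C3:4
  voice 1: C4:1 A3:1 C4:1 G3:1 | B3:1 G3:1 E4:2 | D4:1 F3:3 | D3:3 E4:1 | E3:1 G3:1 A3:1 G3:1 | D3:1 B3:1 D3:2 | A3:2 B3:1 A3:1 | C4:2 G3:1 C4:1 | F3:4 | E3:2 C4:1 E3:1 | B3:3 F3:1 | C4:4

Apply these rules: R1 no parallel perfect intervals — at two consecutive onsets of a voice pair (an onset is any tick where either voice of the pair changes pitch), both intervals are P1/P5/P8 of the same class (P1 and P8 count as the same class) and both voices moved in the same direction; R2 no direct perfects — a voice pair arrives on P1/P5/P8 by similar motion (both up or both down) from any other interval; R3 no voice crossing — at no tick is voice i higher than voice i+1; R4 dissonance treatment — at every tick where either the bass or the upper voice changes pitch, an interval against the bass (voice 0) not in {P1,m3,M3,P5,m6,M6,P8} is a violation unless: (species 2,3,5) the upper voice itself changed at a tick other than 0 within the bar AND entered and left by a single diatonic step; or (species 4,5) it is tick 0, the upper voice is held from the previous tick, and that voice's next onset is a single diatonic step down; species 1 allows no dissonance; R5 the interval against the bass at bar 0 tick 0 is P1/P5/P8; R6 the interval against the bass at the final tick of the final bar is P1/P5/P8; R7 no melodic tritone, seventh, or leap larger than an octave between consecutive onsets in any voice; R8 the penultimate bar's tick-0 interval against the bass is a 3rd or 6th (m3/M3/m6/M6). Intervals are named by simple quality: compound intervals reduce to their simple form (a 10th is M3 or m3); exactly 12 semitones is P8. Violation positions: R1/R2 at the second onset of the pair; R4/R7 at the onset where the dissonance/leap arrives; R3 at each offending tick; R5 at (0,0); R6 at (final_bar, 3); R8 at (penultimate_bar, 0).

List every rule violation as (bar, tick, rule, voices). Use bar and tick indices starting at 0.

bar 0: v0=C3 v1=C4 downbeat P8
bar 1: v0=E3 v1=B3 downbeat P5
bar 2: v0=D3 v1=D4 downbeat P8
bar 3: v0=B2 v1=D3 downbeat m3
bar 4: v0=C3 v1=E3 downbeat M3
bar 5: v0=B2 v1=D3 downbeat m3
bar 6: v0=D3 v1=A3 downbeat P5
bar 7: v0=E3 v1=C4 downbeat m6
bar 8: v0=D3 v1=F3 downbeat m3
bar 9: v0=C3 v1=E3 downbeat M3
bar 10: v0=D3 v1=B3 downbeat M6
bar 11: v0=C3 v1=C4 downbeat P8
  -> R1 @ bar 1 tick 0 v(0, 1): C3/G3 P5 -> E3/B3 P5 similar
  -> R1 @ bar 2 tick 0 v(0, 1): E3/E4 P8 -> D3/D4 P8 similar
  -> R4 @ bar 3 tick 3 v(0, 1): B2/E4 P4 untreated
  -> R7 @ bar 3 tick 3 v(1,): D3->E4 leap 14st
  -> R2 @ bar 6 tick 0 v(0, 1): B2/D3 m3 -> D3/A3 P5 similar
  -> R7 @ bar 10 tick 3 v(1,): B3->F3 leap 6st

(1, 0, R1, (0, 1))
(2, 0, R1, (0, 1))
(3, 3, R4, (0, 1))
(3, 3, R7, (1,))
(6, 0, R2, (0, 1))
(10, 3, R7, (1,))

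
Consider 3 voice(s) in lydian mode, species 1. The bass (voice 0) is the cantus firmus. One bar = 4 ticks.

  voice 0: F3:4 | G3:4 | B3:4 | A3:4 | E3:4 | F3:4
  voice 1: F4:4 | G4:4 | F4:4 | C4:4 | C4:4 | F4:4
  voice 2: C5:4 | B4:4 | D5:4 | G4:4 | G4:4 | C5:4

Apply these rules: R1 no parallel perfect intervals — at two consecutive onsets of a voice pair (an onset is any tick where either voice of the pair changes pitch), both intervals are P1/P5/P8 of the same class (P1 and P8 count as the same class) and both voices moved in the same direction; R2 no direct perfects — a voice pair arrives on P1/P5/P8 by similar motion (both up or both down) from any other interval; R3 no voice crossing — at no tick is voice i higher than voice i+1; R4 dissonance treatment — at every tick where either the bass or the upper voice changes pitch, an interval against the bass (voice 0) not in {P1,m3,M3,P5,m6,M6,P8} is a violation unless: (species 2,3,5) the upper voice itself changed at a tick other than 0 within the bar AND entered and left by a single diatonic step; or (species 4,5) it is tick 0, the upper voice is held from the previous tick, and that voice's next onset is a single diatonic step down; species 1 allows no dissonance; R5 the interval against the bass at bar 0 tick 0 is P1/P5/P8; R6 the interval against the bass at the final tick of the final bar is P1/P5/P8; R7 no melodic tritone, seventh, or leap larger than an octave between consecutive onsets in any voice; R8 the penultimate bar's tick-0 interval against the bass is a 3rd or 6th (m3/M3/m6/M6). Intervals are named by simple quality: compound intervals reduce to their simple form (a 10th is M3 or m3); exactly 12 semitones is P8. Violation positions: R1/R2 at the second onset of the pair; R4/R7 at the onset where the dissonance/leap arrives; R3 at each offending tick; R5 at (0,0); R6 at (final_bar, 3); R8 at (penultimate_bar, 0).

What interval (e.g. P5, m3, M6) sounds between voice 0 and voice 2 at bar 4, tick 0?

m3

voice 0=E3 voice 2=G4 -> m3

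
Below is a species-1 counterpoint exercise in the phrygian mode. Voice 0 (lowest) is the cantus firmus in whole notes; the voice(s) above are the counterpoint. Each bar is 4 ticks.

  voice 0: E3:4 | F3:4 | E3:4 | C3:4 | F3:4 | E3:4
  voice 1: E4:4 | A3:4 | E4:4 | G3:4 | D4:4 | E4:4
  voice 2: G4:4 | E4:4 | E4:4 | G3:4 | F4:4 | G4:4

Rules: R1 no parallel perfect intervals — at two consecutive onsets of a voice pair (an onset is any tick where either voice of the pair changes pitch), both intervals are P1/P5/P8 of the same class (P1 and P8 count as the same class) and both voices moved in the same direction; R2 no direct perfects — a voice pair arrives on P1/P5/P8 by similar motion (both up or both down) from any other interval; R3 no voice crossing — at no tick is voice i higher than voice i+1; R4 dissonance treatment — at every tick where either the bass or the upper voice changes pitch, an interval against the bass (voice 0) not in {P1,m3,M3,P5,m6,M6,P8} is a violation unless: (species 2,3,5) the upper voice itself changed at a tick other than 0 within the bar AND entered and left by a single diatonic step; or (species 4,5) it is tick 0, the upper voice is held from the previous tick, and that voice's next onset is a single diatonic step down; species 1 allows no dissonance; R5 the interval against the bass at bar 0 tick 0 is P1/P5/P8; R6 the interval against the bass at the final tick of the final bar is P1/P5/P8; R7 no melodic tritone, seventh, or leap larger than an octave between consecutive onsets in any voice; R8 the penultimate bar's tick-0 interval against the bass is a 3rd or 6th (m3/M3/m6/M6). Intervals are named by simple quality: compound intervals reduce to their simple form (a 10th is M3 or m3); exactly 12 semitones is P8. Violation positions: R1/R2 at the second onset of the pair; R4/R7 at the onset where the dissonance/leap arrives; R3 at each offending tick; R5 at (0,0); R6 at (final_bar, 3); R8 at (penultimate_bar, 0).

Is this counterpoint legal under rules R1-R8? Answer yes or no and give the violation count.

No (10 violations)

bar 0: v0=E3 v1=E4 v2=G4 (m3)
bar 1: v0=F3 v1=A3 v2=E4 (M7)
bar 2: v0=E3 v1=E4 v2=E4 (P8)
bar 3: v0=C3 v1=G3 v2=G3 (P5)
bar 4: v0=F3 v1=D4 v2=F4 (P8)
bar 5: v0=E3 v1=E4 v2=G4 (m3)
  R5 @ bar0.0: opens on m3
  R2 @ bar1.0: E4/G4 m3 -> A3/E4 P5 similar
  R4 @ bar1.0: F3/E4 M7 untreated
  R1 @ bar3.0: E4/E4 P1 -> G3/G3 P1 similar
  R2 @ bar3.0: E3/E4 P8 -> C3/G3 P5 similar
  R2 @ bar3.0: E3/E4 P8 -> C3/G3 P5 similar
  R2 @ bar4.0: C3/G3 P5 -> F3/F4 P8 similar
  R7 @ bar4.0: G3->F4 leap 10st
  R8 @ bar4.0: penult P8 not 3rd/6th
  R6 @ bar5.3: closes on m3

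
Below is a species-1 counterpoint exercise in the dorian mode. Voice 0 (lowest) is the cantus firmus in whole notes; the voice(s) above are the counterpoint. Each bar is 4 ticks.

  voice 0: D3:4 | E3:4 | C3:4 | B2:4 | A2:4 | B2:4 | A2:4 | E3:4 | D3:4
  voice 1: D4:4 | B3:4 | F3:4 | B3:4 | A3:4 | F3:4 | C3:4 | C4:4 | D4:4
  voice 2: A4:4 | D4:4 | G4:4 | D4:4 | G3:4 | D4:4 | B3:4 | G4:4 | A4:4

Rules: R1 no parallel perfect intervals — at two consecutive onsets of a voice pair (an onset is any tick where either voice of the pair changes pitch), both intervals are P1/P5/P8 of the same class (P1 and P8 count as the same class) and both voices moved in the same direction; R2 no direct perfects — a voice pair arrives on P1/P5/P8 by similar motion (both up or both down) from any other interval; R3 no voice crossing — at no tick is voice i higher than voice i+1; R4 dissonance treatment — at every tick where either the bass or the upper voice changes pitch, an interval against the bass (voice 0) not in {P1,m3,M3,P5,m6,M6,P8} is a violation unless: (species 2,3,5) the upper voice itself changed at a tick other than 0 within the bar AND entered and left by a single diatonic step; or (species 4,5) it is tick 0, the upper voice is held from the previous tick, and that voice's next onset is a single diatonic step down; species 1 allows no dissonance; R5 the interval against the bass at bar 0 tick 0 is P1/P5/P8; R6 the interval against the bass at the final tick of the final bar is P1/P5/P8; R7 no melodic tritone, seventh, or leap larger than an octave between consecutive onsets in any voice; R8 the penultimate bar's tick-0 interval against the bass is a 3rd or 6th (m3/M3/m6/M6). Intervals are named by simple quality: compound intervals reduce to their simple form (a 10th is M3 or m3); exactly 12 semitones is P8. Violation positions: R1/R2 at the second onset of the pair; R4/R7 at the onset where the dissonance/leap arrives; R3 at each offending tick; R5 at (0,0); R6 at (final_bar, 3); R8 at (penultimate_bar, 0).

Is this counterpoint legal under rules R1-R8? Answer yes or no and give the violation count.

bar 0: v0=D3 v1=D4 v2=A4 (P5)
bar 1: v0=E3 v1=B3 v2=D4 (m7)
bar 2: v0=C3 v1=F3 v2=G4 (P5)
bar 3: v0=B2 v1=B3 v2=D4 (m3)
bar 4: v0=A2 v1=A3 v2=G3 (m7)
bar 5: v0=B2 v1=F3 v2=D4 (m3)
bar 6: v0=A2 v1=C3 v2=B3 (M2)
bar 7: v0=E3 v1=C4 v2=G4 (m3)
bar 8: v0=D3 v1=D4 v2=A4 (P5)
  R4 @ bar1.0: E3/D4 m7 untreated
  R4 @ bar2.0: C3/F3 P4 untreated
  R7 @ bar2.0: B3->F3 leap 6st
  R7 @ bar3.0: F3->B3 leap 6st
  R1 @ bar4.0: B2/B3 P8 -> A2/A3 P8 similar
  R3 @ bar4.0: A3 above G3
  R4 @ bar4.0: A2/G3 m7 untreated
  R3 @ bar4.1: A3 above G3
  R3 @ bar4.2: A3 above G3
  R3 @ bar4.3: A3 above G3
  R4 @ bar5.0: B2/F3 TT untreated
  R4 @ bar6.0: A2/B3 M2 untreated
  R2 @ bar7.0: C3/B3 M7 -> C4/G4 P5 similar
  R1 @ bar8.0: C4/G4 P5 -> D4/A4 P5 similar

No (14 violations)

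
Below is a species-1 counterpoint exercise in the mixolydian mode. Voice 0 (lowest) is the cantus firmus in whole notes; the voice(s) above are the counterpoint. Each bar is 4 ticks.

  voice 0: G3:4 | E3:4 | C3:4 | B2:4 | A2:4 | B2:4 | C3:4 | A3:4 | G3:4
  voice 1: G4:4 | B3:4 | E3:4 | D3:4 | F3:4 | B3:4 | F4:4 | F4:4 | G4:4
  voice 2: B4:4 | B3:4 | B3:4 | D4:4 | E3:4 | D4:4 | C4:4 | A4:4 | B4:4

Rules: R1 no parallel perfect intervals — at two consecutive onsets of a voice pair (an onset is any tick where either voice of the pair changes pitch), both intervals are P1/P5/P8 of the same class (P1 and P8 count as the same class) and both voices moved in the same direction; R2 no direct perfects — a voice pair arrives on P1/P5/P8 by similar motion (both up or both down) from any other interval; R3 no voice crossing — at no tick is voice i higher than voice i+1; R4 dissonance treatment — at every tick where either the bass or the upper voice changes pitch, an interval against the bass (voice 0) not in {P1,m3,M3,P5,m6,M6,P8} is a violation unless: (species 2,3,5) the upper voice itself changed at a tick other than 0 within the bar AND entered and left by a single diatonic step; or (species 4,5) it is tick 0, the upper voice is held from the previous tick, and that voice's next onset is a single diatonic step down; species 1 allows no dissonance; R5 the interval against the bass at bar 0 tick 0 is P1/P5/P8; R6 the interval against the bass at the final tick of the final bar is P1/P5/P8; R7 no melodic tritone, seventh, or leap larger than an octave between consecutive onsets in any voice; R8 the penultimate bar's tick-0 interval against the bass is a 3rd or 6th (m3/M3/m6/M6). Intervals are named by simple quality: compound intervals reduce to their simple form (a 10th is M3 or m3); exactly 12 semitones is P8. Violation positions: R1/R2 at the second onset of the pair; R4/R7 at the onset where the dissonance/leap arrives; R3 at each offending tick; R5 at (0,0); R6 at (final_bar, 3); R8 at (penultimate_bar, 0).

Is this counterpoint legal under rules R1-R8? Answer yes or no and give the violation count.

bar 0: v0=G3 v1=G4 v2=B4 (M3)
bar 1: v0=E3 v1=B3 v2=B3 (P5)
bar 2: v0=C3 v1=E3 v2=B3 (M7)
bar 3: v0=B2 v1=D3 v2=D4 (m3)
bar 4: v0=A2 v1=F3 v2=E3 (P5)
bar 5: v0=B2 v1=B3 v2=D4 (m3)
bar 6: v0=C3 v1=F4 v2=C4 (P8)
bar 7: v0=A3 v1=F4 v2=A4 (P8)
bar 8: v0=G3 v1=G4 v2=B4 (M3)
  R5 @ bar0.0: opens on M3
  R2 @ bar1.0: G3/G4 P8 -> E3/B3 P5 similar
  R2 @ bar1.0: G3/B4 M3 -> E3/B3 P5 similar
  R2 @ bar1.0: G4/B4 M3 -> B3/B3 P1 similar
  R4 @ bar2.0: C3/B3 M7 untreated
  R2 @ bar4.0: B2/D4 m3 -> A2/E3 P5 similar
  R3 @ bar4.0: F3 above E3
  R7 @ bar4.0: D4->E3 leap 10st
  R3 @ bar4.1: F3 above E3
  R3 @ bar4.2: F3 above E3
  R3 @ bar4.3: F3 above E3
  R2 @ bar5.0: A2/F3 m6 -> B2/B3 P8 similar
  R7 @ bar5.0: F3->B3 leap 6st
  R7 @ bar5.0: E3->D4 leap 10st
  R3 @ bar6.0: F4 above C4
  R4 @ bar6.0: C3/F4 P4 untreated
  R7 @ bar6.0: B3->F4 leap 6st
  R3 @ bar6.1: F4 above C4
  R3 @ bar6.2: F4 above C4
  R3 @ bar6.3: F4 above C4
  R1 @ bar7.0: C3/C4 P8 -> A3/A4 P8 similar
  R8 @ bar7.0: penult P8 not 3rd/6th
  R6 @ bar8.3: closes on M3

No (23 violations)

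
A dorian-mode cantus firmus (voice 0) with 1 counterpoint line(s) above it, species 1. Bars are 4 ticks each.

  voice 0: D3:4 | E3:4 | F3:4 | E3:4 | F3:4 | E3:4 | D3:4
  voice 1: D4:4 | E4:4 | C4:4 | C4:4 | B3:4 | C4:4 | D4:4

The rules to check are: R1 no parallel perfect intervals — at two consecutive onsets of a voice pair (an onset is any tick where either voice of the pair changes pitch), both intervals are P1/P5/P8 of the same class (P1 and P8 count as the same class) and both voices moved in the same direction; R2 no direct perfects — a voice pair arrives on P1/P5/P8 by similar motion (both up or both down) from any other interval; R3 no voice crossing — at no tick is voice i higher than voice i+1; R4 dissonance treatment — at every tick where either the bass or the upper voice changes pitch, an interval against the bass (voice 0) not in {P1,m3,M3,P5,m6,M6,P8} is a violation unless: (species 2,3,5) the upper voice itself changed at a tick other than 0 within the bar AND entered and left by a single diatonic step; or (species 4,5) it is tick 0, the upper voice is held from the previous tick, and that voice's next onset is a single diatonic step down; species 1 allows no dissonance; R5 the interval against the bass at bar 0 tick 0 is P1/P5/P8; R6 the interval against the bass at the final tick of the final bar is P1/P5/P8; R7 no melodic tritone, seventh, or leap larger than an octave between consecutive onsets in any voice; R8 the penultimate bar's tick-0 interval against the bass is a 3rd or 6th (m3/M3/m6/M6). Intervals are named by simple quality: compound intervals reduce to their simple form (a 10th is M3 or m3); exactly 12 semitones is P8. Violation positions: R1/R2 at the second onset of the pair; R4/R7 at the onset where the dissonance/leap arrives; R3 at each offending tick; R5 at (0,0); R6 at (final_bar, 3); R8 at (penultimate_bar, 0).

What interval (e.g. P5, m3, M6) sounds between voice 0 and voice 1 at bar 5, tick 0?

m6

voice 0=E3 voice 1=C4 -> m6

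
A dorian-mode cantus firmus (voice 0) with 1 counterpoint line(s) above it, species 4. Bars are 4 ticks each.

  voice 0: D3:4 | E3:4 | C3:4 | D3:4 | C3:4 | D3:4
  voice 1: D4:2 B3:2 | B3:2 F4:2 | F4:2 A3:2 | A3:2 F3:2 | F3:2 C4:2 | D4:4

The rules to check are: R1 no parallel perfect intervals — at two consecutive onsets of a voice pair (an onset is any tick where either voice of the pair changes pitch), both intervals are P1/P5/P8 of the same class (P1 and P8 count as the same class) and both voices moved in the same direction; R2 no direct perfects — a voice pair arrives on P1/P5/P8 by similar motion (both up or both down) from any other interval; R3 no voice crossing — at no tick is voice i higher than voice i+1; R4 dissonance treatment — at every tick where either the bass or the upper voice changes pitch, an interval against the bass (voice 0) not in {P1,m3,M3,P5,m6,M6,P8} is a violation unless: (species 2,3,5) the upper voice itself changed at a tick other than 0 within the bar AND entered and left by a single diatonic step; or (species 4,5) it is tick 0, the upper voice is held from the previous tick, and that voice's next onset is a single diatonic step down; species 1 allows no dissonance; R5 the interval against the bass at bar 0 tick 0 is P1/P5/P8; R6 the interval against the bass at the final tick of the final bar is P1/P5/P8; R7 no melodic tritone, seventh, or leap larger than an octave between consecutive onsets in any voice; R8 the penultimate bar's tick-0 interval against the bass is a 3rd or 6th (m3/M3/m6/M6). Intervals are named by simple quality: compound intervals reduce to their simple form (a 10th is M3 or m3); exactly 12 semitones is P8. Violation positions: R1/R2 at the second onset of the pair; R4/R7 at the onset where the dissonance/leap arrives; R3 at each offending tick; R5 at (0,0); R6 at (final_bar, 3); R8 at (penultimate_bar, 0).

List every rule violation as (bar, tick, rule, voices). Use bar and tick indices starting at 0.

bar 0: v0=D3 v1=D4 downbeat P8
bar 1: v0=E3 v1=B3 downbeat P5
bar 2: v0=C3 v1=F4 downbeat P4
bar 3: v0=D3 v1=A3 downbeat P5
bar 4: v0=C3 v1=F3 downbeat P4
bar 5: v0=D3 v1=D4 downbeat P8
  -> R4 @ bar 1 tick 2 v(0, 1): E3/F4 m2 untreated
  -> R7 @ bar 1 tick 2 v(1,): B3->F4 leap 6st
  -> R4 @ bar 2 tick 0 v(0, 1): C3/F4 P4 untreated
  -> R4 @ bar 4 tick 0 v(0, 1): C3/F3 P4 untreated
  -> R8 @ bar 4 tick 0 v(0, 1): penult P4 not 3rd/6th
  -> R1 @ bar 5 tick 0 v(0, 1): C3/C4 P8 -> D3/D4 P8 similar

(1, 2, R4, (0, 1))
(1, 2, R7, (1,))
(2, 0, R4, (0, 1))
(4, 0, R4, (0, 1))
(4, 0, R8, (0, 1))
(5, 0, R1, (0, 1))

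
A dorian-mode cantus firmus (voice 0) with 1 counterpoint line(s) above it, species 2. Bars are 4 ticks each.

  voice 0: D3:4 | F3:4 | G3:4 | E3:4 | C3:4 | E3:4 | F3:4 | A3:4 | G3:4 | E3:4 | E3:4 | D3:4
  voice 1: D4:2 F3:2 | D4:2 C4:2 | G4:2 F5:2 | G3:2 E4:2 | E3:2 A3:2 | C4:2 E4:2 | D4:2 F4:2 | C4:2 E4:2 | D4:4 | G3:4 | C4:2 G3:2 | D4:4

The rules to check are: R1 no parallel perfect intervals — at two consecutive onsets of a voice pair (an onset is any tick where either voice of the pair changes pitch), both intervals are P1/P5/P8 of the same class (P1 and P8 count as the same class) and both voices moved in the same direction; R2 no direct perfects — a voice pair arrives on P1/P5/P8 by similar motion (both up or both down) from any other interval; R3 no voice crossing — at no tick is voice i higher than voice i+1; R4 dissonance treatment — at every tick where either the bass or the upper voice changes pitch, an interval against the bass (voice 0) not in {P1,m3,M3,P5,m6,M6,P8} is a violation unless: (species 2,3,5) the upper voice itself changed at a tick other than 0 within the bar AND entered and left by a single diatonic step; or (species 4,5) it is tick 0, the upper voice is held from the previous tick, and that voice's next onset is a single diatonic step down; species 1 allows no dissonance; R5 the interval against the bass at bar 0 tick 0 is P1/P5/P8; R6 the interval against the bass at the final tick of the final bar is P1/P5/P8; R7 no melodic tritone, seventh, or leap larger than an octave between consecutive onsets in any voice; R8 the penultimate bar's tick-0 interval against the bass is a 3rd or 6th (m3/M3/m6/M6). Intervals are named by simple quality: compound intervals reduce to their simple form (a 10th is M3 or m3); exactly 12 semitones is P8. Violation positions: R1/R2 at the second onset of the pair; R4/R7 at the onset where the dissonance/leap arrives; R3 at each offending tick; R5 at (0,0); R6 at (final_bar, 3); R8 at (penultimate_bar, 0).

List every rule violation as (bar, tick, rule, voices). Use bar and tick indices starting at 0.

(2, 0, R2, (0, 1))
(2, 2, R4, (0, 1))
(2, 2, R7, (1,))
(3, 0, R7, (1,))
(8, 0, R1, (0, 1))

bar 0: v0=D3 v1=D4 downbeat P8
bar 1: v0=F3 v1=D4 downbeat M6
bar 2: v0=G3 v1=G4 downbeat P8
bar 3: v0=E3 v1=G3 downbeat m3
bar 4: v0=C3 v1=E3 downbeat M3
bar 5: v0=E3 v1=C4 downbeat m6
bar 6: v0=F3 v1=D4 downbeat M6
bar 7: v0=A3 v1=C4 downbeat m3
bar 8: v0=G3 v1=D4 downbeat P5
bar 9: v0=E3 v1=G3 downbeat m3
bar 10: v0=E3 v1=C4 downbeat m6
bar 11: v0=D3 v1=D4 downbeat P8
  -> R2 @ bar 2 tick 0 v(0, 1): F3/C4 P5 -> G3/G4 P8 similar
  -> R4 @ bar 2 tick 2 v(0, 1): G3/F5 m7 untreated
  -> R7 @ bar 2 tick 2 v(1,): G4->F5 leap 10st
  -> R7 @ bar 3 tick 0 v(1,): F5->G3 leap 22st
  -> R1 @ bar 8 tick 0 v(0, 1): A3/E4 P5 -> G3/D4 P5 similar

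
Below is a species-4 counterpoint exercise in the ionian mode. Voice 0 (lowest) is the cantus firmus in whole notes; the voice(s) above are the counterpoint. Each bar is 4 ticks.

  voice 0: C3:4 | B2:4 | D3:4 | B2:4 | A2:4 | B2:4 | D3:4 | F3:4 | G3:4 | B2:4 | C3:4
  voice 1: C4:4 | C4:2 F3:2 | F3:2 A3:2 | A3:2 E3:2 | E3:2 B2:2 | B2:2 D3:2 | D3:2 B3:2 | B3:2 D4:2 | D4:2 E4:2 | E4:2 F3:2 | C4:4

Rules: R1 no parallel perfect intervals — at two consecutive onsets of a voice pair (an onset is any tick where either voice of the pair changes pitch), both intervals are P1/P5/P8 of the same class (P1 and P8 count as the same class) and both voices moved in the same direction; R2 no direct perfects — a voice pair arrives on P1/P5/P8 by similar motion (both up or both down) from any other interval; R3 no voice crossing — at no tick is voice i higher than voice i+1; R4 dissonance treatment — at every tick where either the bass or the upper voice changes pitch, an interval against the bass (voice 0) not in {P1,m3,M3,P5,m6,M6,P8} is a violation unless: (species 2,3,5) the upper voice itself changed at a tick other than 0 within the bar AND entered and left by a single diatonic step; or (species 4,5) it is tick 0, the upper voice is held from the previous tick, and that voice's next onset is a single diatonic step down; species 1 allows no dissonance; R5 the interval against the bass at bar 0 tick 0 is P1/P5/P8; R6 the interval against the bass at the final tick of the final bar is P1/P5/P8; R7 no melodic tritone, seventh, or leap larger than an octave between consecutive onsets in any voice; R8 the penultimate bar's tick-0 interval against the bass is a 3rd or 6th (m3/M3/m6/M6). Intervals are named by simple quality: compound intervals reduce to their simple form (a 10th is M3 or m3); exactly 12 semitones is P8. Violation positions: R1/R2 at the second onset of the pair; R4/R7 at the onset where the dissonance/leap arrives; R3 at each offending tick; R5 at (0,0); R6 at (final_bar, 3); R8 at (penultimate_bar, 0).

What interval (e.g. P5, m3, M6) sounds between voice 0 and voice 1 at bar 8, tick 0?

P5

voice 0=G3 voice 1=D4 -> P5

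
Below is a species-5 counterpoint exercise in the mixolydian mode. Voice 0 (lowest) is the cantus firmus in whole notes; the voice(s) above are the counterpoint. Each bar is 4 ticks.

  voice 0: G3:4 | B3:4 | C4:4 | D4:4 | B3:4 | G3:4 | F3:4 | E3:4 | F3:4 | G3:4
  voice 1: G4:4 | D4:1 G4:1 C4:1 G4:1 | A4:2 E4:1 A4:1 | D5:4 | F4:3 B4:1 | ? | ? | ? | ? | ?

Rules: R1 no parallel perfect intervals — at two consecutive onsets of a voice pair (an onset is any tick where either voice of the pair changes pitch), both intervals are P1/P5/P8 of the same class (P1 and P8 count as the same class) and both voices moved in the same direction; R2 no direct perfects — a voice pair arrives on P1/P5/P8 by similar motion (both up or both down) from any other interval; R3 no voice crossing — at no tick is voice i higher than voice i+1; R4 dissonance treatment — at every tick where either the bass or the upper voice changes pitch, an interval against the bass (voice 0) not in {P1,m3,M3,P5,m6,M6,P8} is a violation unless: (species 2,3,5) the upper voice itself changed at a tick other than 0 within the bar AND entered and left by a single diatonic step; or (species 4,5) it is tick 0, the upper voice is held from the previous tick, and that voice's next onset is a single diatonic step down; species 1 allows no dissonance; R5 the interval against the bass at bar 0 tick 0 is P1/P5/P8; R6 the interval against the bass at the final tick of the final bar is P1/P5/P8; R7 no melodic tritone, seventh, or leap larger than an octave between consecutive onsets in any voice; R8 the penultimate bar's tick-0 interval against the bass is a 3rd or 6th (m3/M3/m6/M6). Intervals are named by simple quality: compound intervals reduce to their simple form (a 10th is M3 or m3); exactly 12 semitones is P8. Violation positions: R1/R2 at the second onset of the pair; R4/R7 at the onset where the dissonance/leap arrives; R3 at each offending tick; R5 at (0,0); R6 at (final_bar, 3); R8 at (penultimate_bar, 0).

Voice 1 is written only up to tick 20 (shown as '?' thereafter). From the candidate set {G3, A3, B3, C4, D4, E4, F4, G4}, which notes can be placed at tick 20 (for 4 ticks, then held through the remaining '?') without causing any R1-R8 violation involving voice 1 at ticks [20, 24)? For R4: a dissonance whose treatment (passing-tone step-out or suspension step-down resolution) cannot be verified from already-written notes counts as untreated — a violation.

G3: violates R1,R7
A3: violates R4,R7
B3: legal
C4: violates R4,R7
D4: violates R2
E4: legal
F4: violates R4,R7
G4: violates R1

{B3, E4}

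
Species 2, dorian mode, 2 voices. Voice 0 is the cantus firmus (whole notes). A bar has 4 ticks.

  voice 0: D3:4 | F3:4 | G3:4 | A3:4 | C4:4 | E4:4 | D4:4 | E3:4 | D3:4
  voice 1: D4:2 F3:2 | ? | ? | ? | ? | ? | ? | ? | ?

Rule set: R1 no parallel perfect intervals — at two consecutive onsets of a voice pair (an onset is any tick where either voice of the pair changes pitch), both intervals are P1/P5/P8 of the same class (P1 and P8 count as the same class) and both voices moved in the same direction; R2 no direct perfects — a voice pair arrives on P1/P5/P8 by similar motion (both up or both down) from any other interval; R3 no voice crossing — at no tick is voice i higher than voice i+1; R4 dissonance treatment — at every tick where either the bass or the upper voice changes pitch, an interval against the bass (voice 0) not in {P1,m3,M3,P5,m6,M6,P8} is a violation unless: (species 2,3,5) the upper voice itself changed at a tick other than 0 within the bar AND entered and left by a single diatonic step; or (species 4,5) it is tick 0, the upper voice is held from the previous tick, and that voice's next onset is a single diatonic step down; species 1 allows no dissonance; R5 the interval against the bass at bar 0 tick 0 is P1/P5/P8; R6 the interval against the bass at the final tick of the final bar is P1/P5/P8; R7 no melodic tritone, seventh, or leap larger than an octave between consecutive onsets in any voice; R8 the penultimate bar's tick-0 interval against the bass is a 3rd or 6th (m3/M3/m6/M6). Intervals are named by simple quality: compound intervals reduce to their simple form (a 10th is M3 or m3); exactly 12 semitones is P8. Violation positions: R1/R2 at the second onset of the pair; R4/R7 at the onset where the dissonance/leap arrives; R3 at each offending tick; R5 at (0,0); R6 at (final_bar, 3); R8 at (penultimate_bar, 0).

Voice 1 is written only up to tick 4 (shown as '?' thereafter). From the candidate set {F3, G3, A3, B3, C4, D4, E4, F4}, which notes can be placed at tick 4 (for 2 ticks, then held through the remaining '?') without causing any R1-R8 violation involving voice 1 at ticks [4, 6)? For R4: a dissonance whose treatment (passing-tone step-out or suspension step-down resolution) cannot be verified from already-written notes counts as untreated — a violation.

{A3, D4, F3}

F3: legal
G3: violates R4
A3: legal
B3: violates R4,R7
C4: violates R2
D4: legal
E4: violates R4,R7
F4: violates R2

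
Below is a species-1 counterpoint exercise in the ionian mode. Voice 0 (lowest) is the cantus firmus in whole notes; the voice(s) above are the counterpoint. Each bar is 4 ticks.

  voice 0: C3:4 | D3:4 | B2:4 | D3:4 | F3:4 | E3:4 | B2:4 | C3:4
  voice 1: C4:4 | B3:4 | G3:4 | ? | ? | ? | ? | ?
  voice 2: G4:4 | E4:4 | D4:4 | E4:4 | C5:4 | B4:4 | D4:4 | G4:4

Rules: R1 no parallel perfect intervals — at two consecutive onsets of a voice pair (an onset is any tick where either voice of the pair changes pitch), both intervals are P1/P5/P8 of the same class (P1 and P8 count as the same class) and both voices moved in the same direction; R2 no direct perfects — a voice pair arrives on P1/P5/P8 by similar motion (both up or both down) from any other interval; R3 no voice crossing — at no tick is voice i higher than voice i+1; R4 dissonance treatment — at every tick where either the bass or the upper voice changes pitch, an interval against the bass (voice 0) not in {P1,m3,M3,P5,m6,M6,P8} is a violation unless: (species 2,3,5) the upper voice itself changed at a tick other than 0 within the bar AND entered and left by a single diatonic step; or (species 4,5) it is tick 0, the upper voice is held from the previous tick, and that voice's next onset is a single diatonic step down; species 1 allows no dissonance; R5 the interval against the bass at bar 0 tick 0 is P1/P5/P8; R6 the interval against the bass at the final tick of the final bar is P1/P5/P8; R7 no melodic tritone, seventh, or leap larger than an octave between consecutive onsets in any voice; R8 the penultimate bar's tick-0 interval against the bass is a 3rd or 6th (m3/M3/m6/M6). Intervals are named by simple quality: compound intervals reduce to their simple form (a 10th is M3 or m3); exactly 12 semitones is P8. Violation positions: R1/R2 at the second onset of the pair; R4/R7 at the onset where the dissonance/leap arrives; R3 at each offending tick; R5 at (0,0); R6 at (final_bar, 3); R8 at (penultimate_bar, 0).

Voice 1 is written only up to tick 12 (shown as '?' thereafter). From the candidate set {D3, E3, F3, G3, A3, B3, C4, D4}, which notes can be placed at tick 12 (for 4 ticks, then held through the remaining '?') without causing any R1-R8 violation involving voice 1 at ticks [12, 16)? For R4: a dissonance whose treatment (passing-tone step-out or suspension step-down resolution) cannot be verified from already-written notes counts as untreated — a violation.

{B3, D3, F3}

D3: legal
E3: violates R4
F3: legal
G3: violates R4
A3: violates R1,R2
B3: legal
C4: violates R4
D4: violates R2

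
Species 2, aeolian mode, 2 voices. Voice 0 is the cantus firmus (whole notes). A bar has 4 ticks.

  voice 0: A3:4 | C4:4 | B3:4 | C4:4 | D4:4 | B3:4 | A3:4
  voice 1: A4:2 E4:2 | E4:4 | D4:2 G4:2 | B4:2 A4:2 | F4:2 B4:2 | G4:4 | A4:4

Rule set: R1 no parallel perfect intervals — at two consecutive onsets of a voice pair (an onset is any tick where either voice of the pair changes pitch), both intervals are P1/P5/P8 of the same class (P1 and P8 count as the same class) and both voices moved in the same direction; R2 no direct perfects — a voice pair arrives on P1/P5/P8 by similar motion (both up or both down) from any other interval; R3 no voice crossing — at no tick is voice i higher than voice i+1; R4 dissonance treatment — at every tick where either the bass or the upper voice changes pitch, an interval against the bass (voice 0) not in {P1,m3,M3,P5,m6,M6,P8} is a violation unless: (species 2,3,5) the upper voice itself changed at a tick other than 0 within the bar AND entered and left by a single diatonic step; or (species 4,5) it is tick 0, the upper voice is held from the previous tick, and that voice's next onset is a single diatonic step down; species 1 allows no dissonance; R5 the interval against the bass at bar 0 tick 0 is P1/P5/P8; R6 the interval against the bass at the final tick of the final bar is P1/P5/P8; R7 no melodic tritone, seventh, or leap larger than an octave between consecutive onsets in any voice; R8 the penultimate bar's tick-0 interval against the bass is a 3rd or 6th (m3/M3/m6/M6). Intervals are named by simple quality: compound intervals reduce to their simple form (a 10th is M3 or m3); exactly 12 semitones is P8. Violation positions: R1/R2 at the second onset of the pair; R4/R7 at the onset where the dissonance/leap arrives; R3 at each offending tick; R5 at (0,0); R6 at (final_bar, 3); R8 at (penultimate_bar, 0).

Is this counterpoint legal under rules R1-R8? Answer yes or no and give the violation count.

No (2 violations)

bar 0: v0=A3 v1=A4 (P8)
bar 1: v0=C4 v1=E4 (M3)
bar 2: v0=B3 v1=D4 (m3)
bar 3: v0=C4 v1=B4 (M7)
bar 4: v0=D4 v1=F4 (m3)
bar 5: v0=B3 v1=G4 (m6)
bar 6: v0=A3 v1=A4 (P8)
  R4 @ bar3.0: C4/B4 M7 untreated
  R7 @ bar4.2: F4->B4 leap 6st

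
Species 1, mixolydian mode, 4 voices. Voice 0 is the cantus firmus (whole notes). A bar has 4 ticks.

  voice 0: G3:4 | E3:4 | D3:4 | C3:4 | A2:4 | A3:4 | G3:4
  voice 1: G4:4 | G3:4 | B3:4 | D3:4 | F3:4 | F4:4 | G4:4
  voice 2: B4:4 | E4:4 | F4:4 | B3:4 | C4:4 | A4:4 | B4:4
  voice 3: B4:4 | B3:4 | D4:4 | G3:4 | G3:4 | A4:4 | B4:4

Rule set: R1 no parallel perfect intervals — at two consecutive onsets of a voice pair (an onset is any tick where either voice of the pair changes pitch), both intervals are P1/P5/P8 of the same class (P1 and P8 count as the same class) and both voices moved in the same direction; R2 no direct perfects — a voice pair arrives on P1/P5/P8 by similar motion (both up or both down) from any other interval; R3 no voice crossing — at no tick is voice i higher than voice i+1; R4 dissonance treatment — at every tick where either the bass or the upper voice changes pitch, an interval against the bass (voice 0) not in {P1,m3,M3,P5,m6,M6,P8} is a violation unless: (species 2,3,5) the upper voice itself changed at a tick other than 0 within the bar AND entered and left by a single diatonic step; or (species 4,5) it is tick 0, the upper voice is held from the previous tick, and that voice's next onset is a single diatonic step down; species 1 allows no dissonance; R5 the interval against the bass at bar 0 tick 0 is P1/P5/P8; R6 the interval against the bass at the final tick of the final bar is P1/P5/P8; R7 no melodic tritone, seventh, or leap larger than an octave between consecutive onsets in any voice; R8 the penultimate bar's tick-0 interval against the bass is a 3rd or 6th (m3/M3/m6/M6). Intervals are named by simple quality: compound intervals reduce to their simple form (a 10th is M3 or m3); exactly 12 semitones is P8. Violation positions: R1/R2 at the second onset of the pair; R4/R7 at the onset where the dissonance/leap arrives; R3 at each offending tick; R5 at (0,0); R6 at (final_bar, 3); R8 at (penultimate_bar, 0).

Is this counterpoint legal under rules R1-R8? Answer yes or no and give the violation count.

No (35 violations)

bar 0: v0=G3 v1=G4 v2=B4 v3=B4 (M3)
bar 1: v0=E3 v1=G3 v2=E4 v3=B3 (P5)
bar 2: v0=D3 v1=B3 v2=F4 v3=D4 (P8)
bar 3: v0=C3 v1=D3 v2=B3 v3=G3 (P5)
bar 4: v0=A2 v1=F3 v2=C4 v3=G3 (m7)
bar 5: v0=A3 v1=F4 v2=A4 v3=A4 (P8)
bar 6: v0=G3 v1=G4 v2=B4 v3=B4 (M3)
  R5 @ bar0.0: opens on M3
  R5 @ bar0.0: opens on M3
  R2 @ bar1.0: G3/B4 M3 -> E3/E4 P8 similar
  R2 @ bar1.0: G3/B4 M3 -> E3/B3 P5 similar
  R3 @ bar1.0: E4 above B3
  R3 @ bar1.1: E4 above B3
  R3 @ bar1.2: E4 above B3
  R3 @ bar1.3: E4 above B3
  R3 @ bar2.0: F4 above D4
  R3 @ bar2.1: F4 above D4
  R3 @ bar2.2: F4 above D4
  R3 @ bar2.3: F4 above D4
  R2 @ bar3.0: D3/D4 P8 -> C3/G3 P5 similar
  R3 @ bar3.0: B3 above G3
  R4 @ bar3.0: C3/D3 M2 untreated
  R4 @ bar3.0: C3/B3 M7 untreated
  R7 @ bar3.0: F4->B3 leap 6st
  R3 @ bar3.1: B3 above G3
  R3 @ bar3.2: B3 above G3
  R3 @ bar3.3: B3 above G3
  R2 @ bar4.0: D3/B3 M6 -> F3/C4 P5 similar
  R3 @ bar4.0: C4 above G3
  R4 @ bar4.0: A2/G3 m7 untreated
  R3 @ bar4.1: C4 above G3
  R3 @ bar4.2: C4 above G3
  R3 @ bar4.3: C4 above G3
  R2 @ bar5.0: A2/C4 m3 -> A3/A4 P8 similar
  R2 @ bar5.0: A2/G3 m7 -> A3/A4 P8 similar
  R2 @ bar5.0: C4/G3 P4 -> A4/A4 P1 similar
  R7 @ bar5.0: G3->A4 leap 14st
  R8 @ bar5.0: penult P8 not 3rd/6th
  R8 @ bar5.0: penult P8 not 3rd/6th
  R1 @ bar6.0: A4/A4 P1 -> B4/B4 P1 similar
  R6 @ bar6.3: closes on M3
  R6 @ bar6.3: closes on M3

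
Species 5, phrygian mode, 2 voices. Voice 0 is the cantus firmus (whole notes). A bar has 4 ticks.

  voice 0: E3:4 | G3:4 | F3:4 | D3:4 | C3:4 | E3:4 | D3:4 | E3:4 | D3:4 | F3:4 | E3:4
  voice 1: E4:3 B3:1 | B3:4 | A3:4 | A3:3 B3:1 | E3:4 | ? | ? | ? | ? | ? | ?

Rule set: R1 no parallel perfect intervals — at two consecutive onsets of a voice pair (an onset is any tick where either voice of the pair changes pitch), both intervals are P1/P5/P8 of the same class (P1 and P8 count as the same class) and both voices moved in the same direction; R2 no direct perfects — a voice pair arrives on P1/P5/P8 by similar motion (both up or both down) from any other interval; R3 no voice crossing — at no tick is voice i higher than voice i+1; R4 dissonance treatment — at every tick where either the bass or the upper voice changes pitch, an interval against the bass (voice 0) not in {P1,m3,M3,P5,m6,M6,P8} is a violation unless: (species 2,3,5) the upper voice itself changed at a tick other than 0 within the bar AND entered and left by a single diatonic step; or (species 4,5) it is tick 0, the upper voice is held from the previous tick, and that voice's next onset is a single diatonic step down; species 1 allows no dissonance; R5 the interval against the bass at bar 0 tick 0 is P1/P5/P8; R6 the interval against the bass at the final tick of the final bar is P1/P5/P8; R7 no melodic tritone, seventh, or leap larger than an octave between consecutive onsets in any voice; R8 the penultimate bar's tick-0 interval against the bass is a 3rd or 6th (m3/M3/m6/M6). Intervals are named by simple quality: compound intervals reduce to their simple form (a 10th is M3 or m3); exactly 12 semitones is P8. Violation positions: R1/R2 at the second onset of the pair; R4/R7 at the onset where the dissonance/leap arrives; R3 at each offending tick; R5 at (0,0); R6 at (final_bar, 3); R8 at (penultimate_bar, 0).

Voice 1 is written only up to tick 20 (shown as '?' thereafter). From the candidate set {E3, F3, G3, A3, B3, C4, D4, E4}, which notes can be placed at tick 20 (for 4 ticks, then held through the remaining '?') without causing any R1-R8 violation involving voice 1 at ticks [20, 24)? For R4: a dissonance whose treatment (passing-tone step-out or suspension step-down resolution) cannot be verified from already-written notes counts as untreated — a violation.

E3: legal
F3: violates R4
G3: legal
A3: violates R4
B3: violates R2
C4: legal
D4: violates R4,R7
E4: violates R2

{C4, E3, G3}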